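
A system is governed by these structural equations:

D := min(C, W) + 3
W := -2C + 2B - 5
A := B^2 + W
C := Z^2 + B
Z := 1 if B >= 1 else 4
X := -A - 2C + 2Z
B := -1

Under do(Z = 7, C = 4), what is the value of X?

Under do(Z = 7, C = 4), each intervened variable's structural equation is replaced by its fixed value.
W = -2C + 2B - 5  [with C=4, B=-1]  = -15
A = B^2 + W  [with B=-1, W=-15]  = -14
X = -A - 2C + 2Z  [with A=-14, C=4, Z=7]  = 20

20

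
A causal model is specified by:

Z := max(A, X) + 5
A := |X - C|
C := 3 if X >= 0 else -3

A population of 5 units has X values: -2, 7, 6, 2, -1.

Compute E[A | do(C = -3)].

The intervention sets C=-3 in all 5 units regardless of X. Recomputing A per unit gives 1, 10, 9, 5, 2; average 5.4.

5.4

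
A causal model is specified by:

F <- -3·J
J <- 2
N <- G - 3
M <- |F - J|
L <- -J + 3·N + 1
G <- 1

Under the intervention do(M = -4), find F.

-6

do(M=-4) replaces the equation M <- |F - J| with the constant M = -4.
Since F is not a descendant of the intervened variable, it is unaffected.
F = -3·J  [with J=2]  = -6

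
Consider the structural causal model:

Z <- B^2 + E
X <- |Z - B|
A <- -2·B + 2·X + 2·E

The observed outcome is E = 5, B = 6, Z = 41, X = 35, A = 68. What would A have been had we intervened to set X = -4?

-10

Intervening sets X = -4 and removes its equation (X <- |Z - B|).
A = -2·B + 2·X + 2·E  [with B=6, X=-4, E=5]  = -10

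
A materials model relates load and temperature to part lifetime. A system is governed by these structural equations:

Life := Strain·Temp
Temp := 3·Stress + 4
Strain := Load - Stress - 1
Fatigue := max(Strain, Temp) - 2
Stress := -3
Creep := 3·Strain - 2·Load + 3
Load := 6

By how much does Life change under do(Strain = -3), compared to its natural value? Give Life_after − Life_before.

55

The intervention breaks the incoming arrows to Strain: Strain := Load - Stress - 1 no longer applies, and Strain = -3.
Temp = 3·Stress + 4  [with Stress=-3]  = -5
Life = Strain·Temp  [with Strain=-3, Temp=-5]  = 15
Without intervention: Strain = Load - Stress - 1  [with Load=6, Stress=-3]  = 8; Temp = 3·Stress + 4  [with Stress=-3]  = -5; Life = Strain·Temp  [with Strain=8, Temp=-5]  = -40.
Change = 15 − (-40) = 55.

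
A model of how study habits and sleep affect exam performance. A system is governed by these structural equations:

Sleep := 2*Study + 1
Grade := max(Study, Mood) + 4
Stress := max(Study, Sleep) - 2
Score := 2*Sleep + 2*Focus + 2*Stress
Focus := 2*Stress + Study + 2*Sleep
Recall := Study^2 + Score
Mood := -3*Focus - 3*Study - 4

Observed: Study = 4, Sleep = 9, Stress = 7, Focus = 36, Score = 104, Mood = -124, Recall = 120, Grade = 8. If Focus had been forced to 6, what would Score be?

Intervening sets Focus = 6 and removes its equation (Focus := 2*Stress + Study + 2*Sleep).
Sleep = 2*Study + 1  [with Study=4]  = 9
Stress = max(Study, Sleep) - 2  [with Study=4, Sleep=9]  = 7
Score = 2*Sleep + 2*Focus + 2*Stress  [with Sleep=9, Focus=6, Stress=7]  = 44

44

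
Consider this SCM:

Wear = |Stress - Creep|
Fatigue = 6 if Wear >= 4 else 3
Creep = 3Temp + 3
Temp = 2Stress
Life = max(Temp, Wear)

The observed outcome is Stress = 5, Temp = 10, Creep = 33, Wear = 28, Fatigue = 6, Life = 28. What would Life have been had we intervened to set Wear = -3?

Under do(Wear=-3), the mechanism Wear = |Stress - Creep| is discarded; Wear is fixed at -3.
Temp = 2Stress  [with Stress=5]  = 10
Life = max(Temp, Wear)  [with Temp=10, Wear=-3]  = 10

10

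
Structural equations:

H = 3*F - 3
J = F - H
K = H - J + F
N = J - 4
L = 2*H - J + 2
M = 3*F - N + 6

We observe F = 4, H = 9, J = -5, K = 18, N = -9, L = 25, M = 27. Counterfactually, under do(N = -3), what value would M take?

Under do(N=-3), the mechanism N = J - 4 is discarded; N is fixed at -3.
M = 3*F - N + 6  [with F=4, N=-3]  = 21

21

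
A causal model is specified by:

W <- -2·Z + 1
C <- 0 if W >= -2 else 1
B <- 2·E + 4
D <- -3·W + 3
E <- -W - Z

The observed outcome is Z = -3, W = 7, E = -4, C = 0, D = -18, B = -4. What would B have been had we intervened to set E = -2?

0

The intervention breaks the incoming arrows to E: E <- -W - Z no longer applies, and E = -2.
B = 2·E + 4  [with E=-2]  = 0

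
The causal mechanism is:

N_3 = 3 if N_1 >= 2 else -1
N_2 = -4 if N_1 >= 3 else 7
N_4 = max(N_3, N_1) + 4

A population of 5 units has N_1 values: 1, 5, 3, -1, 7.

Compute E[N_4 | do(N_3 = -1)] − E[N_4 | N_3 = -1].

3

The intervention sets N_3=-1 in all 5 units regardless of N_1. Recomputing N_4 per unit gives 5, 9, 7, 3, 11; average 7.
Observing N_3=-1 restricts to units where N_3's equation naturally yields -1: N_1 ∈ {1, -1}. In that subpopulation N_4 = 5, 3, mean 4.
Difference = 7 − 4 = 3.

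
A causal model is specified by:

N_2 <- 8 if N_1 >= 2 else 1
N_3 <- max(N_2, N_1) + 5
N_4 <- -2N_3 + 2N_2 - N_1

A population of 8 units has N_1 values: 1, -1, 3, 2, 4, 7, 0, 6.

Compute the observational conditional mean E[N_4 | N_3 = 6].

Observing N_3=6 restricts to units where N_3's equation naturally yields 6: N_1 ∈ {1, -1, 0}. In that subpopulation N_4 = -11, -9, -10, mean -10.

-10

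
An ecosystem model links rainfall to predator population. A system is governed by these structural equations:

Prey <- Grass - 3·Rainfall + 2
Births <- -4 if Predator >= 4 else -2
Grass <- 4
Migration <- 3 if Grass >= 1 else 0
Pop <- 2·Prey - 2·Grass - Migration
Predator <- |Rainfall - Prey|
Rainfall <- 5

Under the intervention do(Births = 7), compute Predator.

The intervention breaks the incoming arrows to Births: Births <- -4 if Predator >= 4 else -2 no longer applies, and Births = 7.
Since Predator is not a descendant of the intervened variable, it is unaffected.
Prey = Grass - 3·Rainfall + 2  [with Grass=4, Rainfall=5]  = -9
Predator = |Rainfall - Prey|  [with Rainfall=5, Prey=-9]  = 14

14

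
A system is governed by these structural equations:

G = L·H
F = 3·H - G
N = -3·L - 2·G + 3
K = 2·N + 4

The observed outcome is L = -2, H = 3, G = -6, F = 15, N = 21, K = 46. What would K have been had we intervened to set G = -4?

38

The intervention breaks the incoming arrows to G: G = L·H no longer applies, and G = -4.
N = -3·L - 2·G + 3  [with L=-2, G=-4]  = 17
K = 2·N + 4  [with N=17]  = 38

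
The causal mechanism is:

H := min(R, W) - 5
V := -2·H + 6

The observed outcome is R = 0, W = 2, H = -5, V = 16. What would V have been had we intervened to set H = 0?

6

The intervention breaks the incoming arrows to H: H := min(R, W) - 5 no longer applies, and H = 0.
V = -2·H + 6  [with H=0]  = 6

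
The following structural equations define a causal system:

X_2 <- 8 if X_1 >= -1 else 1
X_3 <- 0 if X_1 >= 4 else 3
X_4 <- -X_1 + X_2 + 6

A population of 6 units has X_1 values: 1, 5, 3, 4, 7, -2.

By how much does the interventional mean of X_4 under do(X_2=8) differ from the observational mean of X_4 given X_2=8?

1

Every unit gets X_2=8 under the intervention. X_4 values become 13, 9, 11, 10, 7, 16; E[X_4|do(X_2=8)] = 11.
Observing X_2=8 restricts to units where X_2's equation naturally yields 8: X_1 ∈ {1, 5, 3, 4, 7}. In that subpopulation X_4 = 13, 9, 11, 10, 7, mean 10.
Difference = 11 − 10 = 1.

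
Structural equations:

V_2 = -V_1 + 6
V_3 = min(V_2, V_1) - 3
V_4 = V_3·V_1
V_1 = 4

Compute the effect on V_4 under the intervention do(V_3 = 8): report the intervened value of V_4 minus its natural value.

36

The intervention breaks the incoming arrows to V_3: V_3 = min(V_2, V_1) - 3 no longer applies, and V_3 = 8.
V_4 = V_3·V_1  [with V_3=8, V_1=4]  = 32
Without intervention: V_2 = -V_1 + 6  [with V_1=4]  = 2; V_3 = min(V_2, V_1) - 3  [with V_2=2, V_1=4]  = -1; V_4 = V_3·V_1  [with V_3=-1, V_1=4]  = -4.
Change = 32 − (-4) = 36.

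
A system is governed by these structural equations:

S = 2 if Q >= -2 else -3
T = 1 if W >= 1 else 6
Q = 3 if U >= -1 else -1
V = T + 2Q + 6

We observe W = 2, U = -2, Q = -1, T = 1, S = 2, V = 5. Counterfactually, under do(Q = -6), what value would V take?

-5

The intervention breaks the incoming arrows to Q: Q = 3 if U >= -1 else -1 no longer applies, and Q = -6.
T = 1 if W >= 1 else 6  [with W=2]  = 1
V = T + 2Q + 6  [with T=1, Q=-6]  = -5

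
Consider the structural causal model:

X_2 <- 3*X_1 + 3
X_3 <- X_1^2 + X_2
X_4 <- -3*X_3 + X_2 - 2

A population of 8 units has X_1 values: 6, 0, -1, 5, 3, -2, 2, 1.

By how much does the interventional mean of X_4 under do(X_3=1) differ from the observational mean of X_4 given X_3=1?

9.75

do(X_3=1) breaks X_3's dependence on X_1. With X_3=1 fixed, X_4 across the units is 16, -2, -5, 13, 7, -8, 4, 1, mean 3.25.
Conditioning on X_3=1 selects the 2 unit(s) with X_1 ∈ {-1, -2}. Their X_4 values: -5, -8. Mean = -6.5.
Difference = 3.25 − (-6.5) = 9.75.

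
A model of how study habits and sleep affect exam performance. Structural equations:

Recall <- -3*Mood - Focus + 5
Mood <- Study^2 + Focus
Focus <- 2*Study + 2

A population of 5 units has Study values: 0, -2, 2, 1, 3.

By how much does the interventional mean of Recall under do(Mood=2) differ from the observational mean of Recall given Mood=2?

do(Mood=2) breaks Mood's dependence on Study. With Mood=2 fixed, Recall across the units is -3, 1, -7, -5, -9, mean -4.6.
Observing Mood=2 restricts to units where Mood's equation naturally yields 2: Study ∈ {0, -2}. In that subpopulation Recall = -3, 1, mean -1.
Difference = -4.6 − (-1) = -3.6.

-3.6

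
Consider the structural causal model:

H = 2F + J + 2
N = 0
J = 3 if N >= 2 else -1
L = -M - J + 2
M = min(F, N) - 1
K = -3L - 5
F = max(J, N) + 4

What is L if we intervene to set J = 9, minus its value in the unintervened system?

-10

do(J=9) replaces the equation J = 3 if N >= 2 else -1 with the constant J = 9.
F = max(J, N) + 4  [with J=9, N=0]  = 13
M = min(F, N) - 1  [with F=13, N=0]  = -1
L = -M - J + 2  [with M=-1, J=9]  = -6
Without intervention: J = 3 if N >= 2 else -1  [with N=0]  = -1; F = max(J, N) + 4  [with J=-1, N=0]  = 4; M = min(F, N) - 1  [with F=4, N=0]  = -1; L = -M - J + 2  [with M=-1, J=-1]  = 4.
Change = -6 − 4 = -10.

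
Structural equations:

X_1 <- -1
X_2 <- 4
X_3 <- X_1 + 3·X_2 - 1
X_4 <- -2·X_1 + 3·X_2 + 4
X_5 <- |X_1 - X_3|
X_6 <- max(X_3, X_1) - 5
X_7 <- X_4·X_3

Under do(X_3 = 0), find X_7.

0

The intervention breaks the incoming arrows to X_3: X_3 <- X_1 + 3·X_2 - 1 no longer applies, and X_3 = 0.
X_4 = -2·X_1 + 3·X_2 + 4  [with X_1=-1, X_2=4]  = 18
X_7 = X_4·X_3  [with X_4=18, X_3=0]  = 0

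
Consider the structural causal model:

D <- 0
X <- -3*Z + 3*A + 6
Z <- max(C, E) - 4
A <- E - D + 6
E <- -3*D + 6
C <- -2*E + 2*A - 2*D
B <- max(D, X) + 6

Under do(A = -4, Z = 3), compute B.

Under do(A = -4, Z = 3), each intervened variable's structural equation is replaced by its fixed value.
X = -3*Z + 3*A + 6  [with Z=3, A=-4]  = -15
B = max(D, X) + 6  [with D=0, X=-15]  = 6

6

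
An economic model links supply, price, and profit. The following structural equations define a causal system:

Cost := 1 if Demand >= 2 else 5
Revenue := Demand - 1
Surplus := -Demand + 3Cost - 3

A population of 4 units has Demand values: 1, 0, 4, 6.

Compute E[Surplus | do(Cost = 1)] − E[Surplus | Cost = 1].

The intervention sets Cost=1 in all 4 units regardless of Demand. Recomputing Surplus per unit gives -1, 0, -4, -6; average -2.75.
Conditioning on Cost=1 selects the 2 unit(s) with Demand ∈ {4, 6}. Their Surplus values: -4, -6. Mean = -5.
Difference = -2.75 − (-5) = 2.25.

2.25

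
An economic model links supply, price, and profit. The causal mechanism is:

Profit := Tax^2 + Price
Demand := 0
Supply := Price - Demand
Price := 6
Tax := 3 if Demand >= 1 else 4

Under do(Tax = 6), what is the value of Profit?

42

Intervening sets Tax = 6 and removes its equation (Tax := 3 if Demand >= 1 else 4).
Profit = Tax^2 + Price  [with Tax=6, Price=6]  = 42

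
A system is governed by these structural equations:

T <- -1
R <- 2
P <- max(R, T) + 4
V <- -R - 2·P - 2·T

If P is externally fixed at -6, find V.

12

The intervention breaks the incoming arrows to P: P <- max(R, T) + 4 no longer applies, and P = -6.
V = -R - 2·P - 2·T  [with R=2, P=-6, T=-1]  = 12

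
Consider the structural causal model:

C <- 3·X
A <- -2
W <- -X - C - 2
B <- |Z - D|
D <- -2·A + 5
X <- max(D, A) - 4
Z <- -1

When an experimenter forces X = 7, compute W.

-30

The intervention breaks the incoming arrows to X: X <- max(D, A) - 4 no longer applies, and X = 7.
C = 3·X  [with X=7]  = 21
W = -X - C - 2  [with X=7, C=21]  = -30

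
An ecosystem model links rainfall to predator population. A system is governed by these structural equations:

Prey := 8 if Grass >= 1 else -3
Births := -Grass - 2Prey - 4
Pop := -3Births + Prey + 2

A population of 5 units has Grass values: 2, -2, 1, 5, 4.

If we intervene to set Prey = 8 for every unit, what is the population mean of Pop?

Every unit gets Prey=8 under the intervention. Pop values become 76, 64, 73, 85, 82; E[Pop|do(Prey=8)] = 76.

76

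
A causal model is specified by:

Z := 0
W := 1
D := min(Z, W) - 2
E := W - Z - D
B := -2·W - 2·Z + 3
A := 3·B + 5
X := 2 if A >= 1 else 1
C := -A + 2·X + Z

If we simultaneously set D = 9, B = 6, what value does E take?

-8

The joint intervention fixes D = 9, B = 6, removing each variable's own equation.
E = W - Z - D  [with W=1, Z=0, D=9]  = -8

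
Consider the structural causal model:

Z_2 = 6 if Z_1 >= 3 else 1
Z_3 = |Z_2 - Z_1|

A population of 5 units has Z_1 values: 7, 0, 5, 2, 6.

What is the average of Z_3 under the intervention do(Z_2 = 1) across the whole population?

Under do(Z_2=1), Z_2's equation is replaced by Z_2=1 for every unit. Per-unit Z_3: 6, 1, 4, 1, 5. Mean = 3.4.

3.4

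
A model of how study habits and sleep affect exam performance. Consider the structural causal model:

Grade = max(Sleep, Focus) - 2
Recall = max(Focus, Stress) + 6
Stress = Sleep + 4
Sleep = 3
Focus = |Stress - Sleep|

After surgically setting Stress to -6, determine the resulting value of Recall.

15

Under do(Stress=-6), the mechanism Stress = Sleep + 4 is discarded; Stress is fixed at -6.
Focus = |Stress - Sleep|  [with Stress=-6, Sleep=3]  = 9
Recall = max(Focus, Stress) + 6  [with Focus=9, Stress=-6]  = 15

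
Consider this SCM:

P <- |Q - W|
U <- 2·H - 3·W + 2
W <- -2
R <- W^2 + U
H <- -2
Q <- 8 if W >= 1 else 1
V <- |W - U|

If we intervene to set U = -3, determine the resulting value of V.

The intervention breaks the incoming arrows to U: U <- 2·H - 3·W + 2 no longer applies, and U = -3.
V = |W - U|  [with W=-2, U=-3]  = 1

1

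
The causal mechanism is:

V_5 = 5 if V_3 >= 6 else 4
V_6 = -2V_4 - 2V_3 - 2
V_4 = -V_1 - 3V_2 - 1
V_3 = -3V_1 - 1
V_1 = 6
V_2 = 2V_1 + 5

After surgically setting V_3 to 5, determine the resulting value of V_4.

The intervention breaks the incoming arrows to V_3: V_3 = -3V_1 - 1 no longer applies, and V_3 = 5.
V_4 is not downstream of the intervention, so its value is determined by the original equations.
V_2 = 2V_1 + 5  [with V_1=6]  = 17
V_4 = -V_1 - 3V_2 - 1  [with V_1=6, V_2=17]  = -58

-58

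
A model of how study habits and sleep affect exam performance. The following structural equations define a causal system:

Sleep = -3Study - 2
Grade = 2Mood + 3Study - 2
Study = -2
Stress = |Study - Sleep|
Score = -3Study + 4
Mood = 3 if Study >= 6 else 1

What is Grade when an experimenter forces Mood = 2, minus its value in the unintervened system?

2

The intervention breaks the incoming arrows to Mood: Mood = 3 if Study >= 6 else 1 no longer applies, and Mood = 2.
Grade = 2Mood + 3Study - 2  [with Mood=2, Study=-2]  = -4
Without intervention: Mood = 3 if Study >= 6 else 1  [with Study=-2]  = 1; Grade = 2Mood + 3Study - 2  [with Mood=1, Study=-2]  = -6.
Change = -4 − (-6) = 2.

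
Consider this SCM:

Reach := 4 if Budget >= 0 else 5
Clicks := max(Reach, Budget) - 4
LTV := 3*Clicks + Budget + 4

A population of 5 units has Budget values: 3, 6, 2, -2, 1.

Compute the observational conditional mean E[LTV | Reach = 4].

E[LTV|Reach=4] averages over only the 4 units with Reach=4 (Budget = 3, 6, 2, 1): LTV = 7, 16, 6, 5, mean 8.5.

8.5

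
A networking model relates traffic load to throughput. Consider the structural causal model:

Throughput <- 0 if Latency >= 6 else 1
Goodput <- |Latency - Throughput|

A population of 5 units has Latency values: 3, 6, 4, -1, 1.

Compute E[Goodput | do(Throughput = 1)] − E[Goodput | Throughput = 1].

0.65

Every unit gets Throughput=1 under the intervention. Goodput values become 2, 5, 3, 2, 0; E[Goodput|do(Throughput=1)] = 2.4.
E[Goodput|Throughput=1] averages over only the 4 units with Throughput=1 (Latency = 3, 4, -1, 1): Goodput = 2, 3, 2, 0, mean 1.75.
Difference = 2.4 − 1.75 = 0.65.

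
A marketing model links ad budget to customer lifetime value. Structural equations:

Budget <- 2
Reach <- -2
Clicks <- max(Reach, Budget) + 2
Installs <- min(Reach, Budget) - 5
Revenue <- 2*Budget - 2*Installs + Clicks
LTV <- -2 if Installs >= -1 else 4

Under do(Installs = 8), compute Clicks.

4

Under do(Installs=8), the mechanism Installs <- min(Reach, Budget) - 5 is discarded; Installs is fixed at 8.
Since Clicks is not a descendant of the intervened variable, it is unaffected.
Clicks = max(Reach, Budget) + 2  [with Reach=-2, Budget=2]  = 4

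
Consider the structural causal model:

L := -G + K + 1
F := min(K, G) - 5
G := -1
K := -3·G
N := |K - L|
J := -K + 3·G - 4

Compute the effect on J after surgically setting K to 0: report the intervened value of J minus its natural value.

3

Under do(K=0), the mechanism K := -3·G is discarded; K is fixed at 0.
J = -K + 3·G - 4  [with K=0, G=-1]  = -7
Without intervention: K = -3·G  [with G=-1]  = 3; J = -K + 3·G - 4  [with K=3, G=-1]  = -10.
Change = -7 − (-10) = 3.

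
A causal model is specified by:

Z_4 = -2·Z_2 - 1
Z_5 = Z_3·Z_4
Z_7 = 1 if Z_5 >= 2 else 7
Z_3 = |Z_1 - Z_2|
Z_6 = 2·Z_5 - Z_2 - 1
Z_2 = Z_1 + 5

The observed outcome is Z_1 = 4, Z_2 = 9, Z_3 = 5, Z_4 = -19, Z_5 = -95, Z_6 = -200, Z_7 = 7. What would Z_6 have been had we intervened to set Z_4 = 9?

Under do(Z_4=9), the mechanism Z_4 = -2·Z_2 - 1 is discarded; Z_4 is fixed at 9.
Z_2 = Z_1 + 5  [with Z_1=4]  = 9
Z_3 = |Z_1 - Z_2|  [with Z_1=4, Z_2=9]  = 5
Z_5 = Z_3·Z_4  [with Z_3=5, Z_4=9]  = 45
Z_6 = 2·Z_5 - Z_2 - 1  [with Z_5=45, Z_2=9]  = 80

80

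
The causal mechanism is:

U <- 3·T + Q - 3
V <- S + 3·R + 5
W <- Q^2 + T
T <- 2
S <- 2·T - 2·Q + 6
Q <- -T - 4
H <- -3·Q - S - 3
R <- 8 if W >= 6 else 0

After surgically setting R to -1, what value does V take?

24

do(R=-1) replaces the equation R <- 8 if W >= 6 else 0 with the constant R = -1.
Q = -T - 4  [with T=2]  = -6
S = 2·T - 2·Q + 6  [with T=2, Q=-6]  = 22
V = S + 3·R + 5  [with S=22, R=-1]  = 24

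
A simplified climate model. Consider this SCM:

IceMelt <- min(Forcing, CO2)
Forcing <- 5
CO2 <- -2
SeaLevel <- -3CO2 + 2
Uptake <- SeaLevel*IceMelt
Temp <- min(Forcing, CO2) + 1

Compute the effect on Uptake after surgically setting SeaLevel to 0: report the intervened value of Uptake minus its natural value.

The intervention breaks the incoming arrows to SeaLevel: SeaLevel <- -3CO2 + 2 no longer applies, and SeaLevel = 0.
IceMelt = min(Forcing, CO2)  [with Forcing=5, CO2=-2]  = -2
Uptake = SeaLevel*IceMelt  [with SeaLevel=0, IceMelt=-2]  = 0
Without intervention: IceMelt = min(Forcing, CO2)  [with Forcing=5, CO2=-2]  = -2; SeaLevel = -3CO2 + 2  [with CO2=-2]  = 8; Uptake = SeaLevel*IceMelt  [with SeaLevel=8, IceMelt=-2]  = -16.
Change = 0 − (-16) = 16.

16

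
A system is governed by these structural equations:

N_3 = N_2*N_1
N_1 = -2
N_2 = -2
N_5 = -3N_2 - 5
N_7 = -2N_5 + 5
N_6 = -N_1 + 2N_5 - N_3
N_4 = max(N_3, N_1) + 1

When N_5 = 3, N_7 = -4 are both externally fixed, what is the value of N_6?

4

Under do(N_5 = 3, N_7 = -4), each intervened variable's structural equation is replaced by its fixed value.
N_3 = N_2*N_1  [with N_2=-2, N_1=-2]  = 4
N_6 = -N_1 + 2N_5 - N_3  [with N_1=-2, N_5=3, N_3=4]  = 4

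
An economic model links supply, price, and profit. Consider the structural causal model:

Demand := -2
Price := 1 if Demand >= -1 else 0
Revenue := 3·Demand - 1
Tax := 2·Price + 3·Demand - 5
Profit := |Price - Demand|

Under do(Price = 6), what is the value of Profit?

8

do(Price=6) replaces the equation Price := 1 if Demand >= -1 else 0 with the constant Price = 6.
Profit = |Price - Demand|  [with Price=6, Demand=-2]  = 8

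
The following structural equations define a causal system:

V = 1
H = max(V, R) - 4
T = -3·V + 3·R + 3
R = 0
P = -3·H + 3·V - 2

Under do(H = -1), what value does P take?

The intervention breaks the incoming arrows to H: H = max(V, R) - 4 no longer applies, and H = -1.
P = -3·H + 3·V - 2  [with H=-1, V=1]  = 4

4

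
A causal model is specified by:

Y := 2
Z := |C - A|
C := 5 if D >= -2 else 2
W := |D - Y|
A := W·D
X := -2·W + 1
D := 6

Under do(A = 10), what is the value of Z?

Under do(A=10), the mechanism A := W·D is discarded; A is fixed at 10.
C = 5 if D >= -2 else 2  [with D=6]  = 5
Z = |C - A|  [with C=5, A=10]  = 5

5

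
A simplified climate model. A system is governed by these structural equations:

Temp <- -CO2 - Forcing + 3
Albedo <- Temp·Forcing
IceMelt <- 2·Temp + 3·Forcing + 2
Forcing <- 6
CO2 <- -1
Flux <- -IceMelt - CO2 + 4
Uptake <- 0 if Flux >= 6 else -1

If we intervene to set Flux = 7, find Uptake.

Intervening sets Flux = 7 and removes its equation (Flux <- -IceMelt - CO2 + 4).
Uptake = 0 if Flux >= 6 else -1  [with Flux=7]  = 0

0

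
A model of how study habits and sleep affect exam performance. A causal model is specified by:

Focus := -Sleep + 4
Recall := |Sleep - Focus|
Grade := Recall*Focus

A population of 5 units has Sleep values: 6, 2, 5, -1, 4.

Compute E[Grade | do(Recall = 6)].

4.8

do(Recall=6) breaks Recall's dependence on Sleep. With Recall=6 fixed, Grade across the units is -12, 12, -6, 30, 0, mean 4.8.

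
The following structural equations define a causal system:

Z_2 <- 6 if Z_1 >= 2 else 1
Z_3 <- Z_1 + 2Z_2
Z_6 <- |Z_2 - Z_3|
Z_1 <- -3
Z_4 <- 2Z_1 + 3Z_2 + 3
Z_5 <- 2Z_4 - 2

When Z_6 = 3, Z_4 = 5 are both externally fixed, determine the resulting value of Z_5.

Setting Z_6 = 3, Z_4 = 5 by intervention discards those variables' equations.
Z_5 = 2Z_4 - 2  [with Z_4=5]  = 8

8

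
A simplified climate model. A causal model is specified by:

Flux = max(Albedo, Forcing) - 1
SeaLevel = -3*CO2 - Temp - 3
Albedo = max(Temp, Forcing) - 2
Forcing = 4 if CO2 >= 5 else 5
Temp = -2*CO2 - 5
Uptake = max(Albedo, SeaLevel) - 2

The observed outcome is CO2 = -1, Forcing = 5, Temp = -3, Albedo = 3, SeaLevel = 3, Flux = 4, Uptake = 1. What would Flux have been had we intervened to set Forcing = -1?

-2

Under do(Forcing=-1), the mechanism Forcing = 4 if CO2 >= 5 else 5 is discarded; Forcing is fixed at -1.
Temp = -2*CO2 - 5  [with CO2=-1]  = -3
Albedo = max(Temp, Forcing) - 2  [with Temp=-3, Forcing=-1]  = -3
Flux = max(Albedo, Forcing) - 1  [with Albedo=-3, Forcing=-1]  = -2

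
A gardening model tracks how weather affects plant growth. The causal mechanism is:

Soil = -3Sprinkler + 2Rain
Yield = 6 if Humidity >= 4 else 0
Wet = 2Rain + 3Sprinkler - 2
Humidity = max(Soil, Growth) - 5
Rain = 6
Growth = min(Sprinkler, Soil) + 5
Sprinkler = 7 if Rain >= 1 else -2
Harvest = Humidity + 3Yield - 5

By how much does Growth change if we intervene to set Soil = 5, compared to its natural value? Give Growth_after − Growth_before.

do(Soil=5) replaces the equation Soil = -3Sprinkler + 2Rain with the constant Soil = 5.
Sprinkler = 7 if Rain >= 1 else -2  [with Rain=6]  = 7
Growth = min(Sprinkler, Soil) + 5  [with Sprinkler=7, Soil=5]  = 10
Without intervention: Sprinkler = 7 if Rain >= 1 else -2  [with Rain=6]  = 7; Soil = -3Sprinkler + 2Rain  [with Sprinkler=7, Rain=6]  = -9; Growth = min(Sprinkler, Soil) + 5  [with Sprinkler=7, Soil=-9]  = -4.
Change = 10 − (-4) = 14.

14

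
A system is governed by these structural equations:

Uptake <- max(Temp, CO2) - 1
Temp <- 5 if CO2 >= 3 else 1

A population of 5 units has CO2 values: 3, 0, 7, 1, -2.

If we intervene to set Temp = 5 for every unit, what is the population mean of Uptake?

4.4

do(Temp=5) breaks Temp's dependence on CO2. With Temp=5 fixed, Uptake across the units is 4, 4, 6, 4, 4, mean 4.4.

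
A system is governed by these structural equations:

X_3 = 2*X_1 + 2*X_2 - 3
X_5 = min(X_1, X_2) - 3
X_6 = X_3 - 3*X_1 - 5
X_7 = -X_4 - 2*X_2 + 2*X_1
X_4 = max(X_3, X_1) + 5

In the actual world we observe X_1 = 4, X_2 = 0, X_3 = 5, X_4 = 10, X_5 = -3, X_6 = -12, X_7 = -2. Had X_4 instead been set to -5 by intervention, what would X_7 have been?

The intervention breaks the incoming arrows to X_4: X_4 = max(X_3, X_1) + 5 no longer applies, and X_4 = -5.
X_7 = -X_4 - 2*X_2 + 2*X_1  [with X_4=-5, X_2=0, X_1=4]  = 13

13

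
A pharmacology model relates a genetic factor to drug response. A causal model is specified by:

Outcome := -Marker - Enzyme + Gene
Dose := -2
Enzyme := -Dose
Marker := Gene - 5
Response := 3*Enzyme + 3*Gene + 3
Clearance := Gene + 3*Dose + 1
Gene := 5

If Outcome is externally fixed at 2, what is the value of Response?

24

The intervention breaks the incoming arrows to Outcome: Outcome := -Marker - Enzyme + Gene no longer applies, and Outcome = 2.
Response is not downstream of the intervention, so its value is determined by the original equations.
Enzyme = -Dose  [with Dose=-2]  = 2
Response = 3*Enzyme + 3*Gene + 3  [with Enzyme=2, Gene=5]  = 24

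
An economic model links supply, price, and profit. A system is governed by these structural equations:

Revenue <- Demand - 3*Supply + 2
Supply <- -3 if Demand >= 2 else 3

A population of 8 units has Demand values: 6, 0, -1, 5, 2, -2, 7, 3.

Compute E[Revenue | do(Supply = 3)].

-4.5

The intervention sets Supply=3 in all 8 units regardless of Demand. Recomputing Revenue per unit gives -1, -7, -8, -2, -5, -9, 0, -4; average -4.5.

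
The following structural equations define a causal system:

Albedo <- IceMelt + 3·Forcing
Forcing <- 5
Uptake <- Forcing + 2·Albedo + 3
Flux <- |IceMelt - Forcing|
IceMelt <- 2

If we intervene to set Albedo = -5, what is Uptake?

do(Albedo=-5) replaces the equation Albedo <- IceMelt + 3·Forcing with the constant Albedo = -5.
Uptake = Forcing + 2·Albedo + 3  [with Forcing=5, Albedo=-5]  = -2

-2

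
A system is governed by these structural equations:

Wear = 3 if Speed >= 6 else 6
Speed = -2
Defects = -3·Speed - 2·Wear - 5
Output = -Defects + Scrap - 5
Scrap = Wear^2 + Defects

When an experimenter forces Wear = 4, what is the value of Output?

do(Wear=4) replaces the equation Wear = 3 if Speed >= 6 else 6 with the constant Wear = 4.
Defects = -3·Speed - 2·Wear - 5  [with Speed=-2, Wear=4]  = -7
Scrap = Wear^2 + Defects  [with Wear=4, Defects=-7]  = 9
Output = -Defects + Scrap - 5  [with Defects=-7, Scrap=9]  = 11

11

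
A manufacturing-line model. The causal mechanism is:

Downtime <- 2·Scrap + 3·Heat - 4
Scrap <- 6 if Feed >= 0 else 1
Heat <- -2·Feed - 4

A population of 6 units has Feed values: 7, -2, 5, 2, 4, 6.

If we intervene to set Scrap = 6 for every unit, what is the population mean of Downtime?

-26

Under do(Scrap=6), Scrap's equation is replaced by Scrap=6 for every unit. Per-unit Downtime: -46, 8, -34, -16, -28, -40. Mean = -26.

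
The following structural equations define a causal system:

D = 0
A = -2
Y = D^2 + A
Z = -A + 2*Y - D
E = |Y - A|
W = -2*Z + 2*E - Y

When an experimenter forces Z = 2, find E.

0

Intervening sets Z = 2 and removes its equation (Z = -A + 2*Y - D).
No directed path runs from Z to E, so E keeps its natural value.
Y = D^2 + A  [with D=0, A=-2]  = -2
E = |Y - A|  [with Y=-2, A=-2]  = 0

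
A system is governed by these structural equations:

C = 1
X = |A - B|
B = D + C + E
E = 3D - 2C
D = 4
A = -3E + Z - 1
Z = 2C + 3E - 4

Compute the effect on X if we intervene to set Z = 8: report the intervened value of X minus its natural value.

20

Under do(Z=8), the mechanism Z = 2C + 3E - 4 is discarded; Z is fixed at 8.
E = 3D - 2C  [with D=4, C=1]  = 10
B = D + C + E  [with D=4, C=1, E=10]  = 15
A = -3E + Z - 1  [with E=10, Z=8]  = -23
X = |A - B|  [with A=-23, B=15]  = 38
Without intervention: E = 3D - 2C  [with D=4, C=1]  = 10; B = D + C + E  [with D=4, C=1, E=10]  = 15; Z = 2C + 3E - 4  [with C=1, E=10]  = 28; A = -3E + Z - 1  [with E=10, Z=28]  = -3; X = |A - B|  [with A=-3, B=15]  = 18.
Change = 38 − 18 = 20.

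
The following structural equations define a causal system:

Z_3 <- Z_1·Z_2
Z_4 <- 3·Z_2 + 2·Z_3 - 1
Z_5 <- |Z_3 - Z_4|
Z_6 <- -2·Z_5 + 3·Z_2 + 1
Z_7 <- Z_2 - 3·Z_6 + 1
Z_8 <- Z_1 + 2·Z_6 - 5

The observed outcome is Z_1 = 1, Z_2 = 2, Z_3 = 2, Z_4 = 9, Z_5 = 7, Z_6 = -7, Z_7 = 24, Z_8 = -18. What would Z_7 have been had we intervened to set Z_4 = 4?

-6

The intervention breaks the incoming arrows to Z_4: Z_4 <- 3·Z_2 + 2·Z_3 - 1 no longer applies, and Z_4 = 4.
Z_3 = Z_1·Z_2  [with Z_1=1, Z_2=2]  = 2
Z_5 = |Z_3 - Z_4|  [with Z_3=2, Z_4=4]  = 2
Z_6 = -2·Z_5 + 3·Z_2 + 1  [with Z_5=2, Z_2=2]  = 3
Z_7 = Z_2 - 3·Z_6 + 1  [with Z_2=2, Z_6=3]  = -6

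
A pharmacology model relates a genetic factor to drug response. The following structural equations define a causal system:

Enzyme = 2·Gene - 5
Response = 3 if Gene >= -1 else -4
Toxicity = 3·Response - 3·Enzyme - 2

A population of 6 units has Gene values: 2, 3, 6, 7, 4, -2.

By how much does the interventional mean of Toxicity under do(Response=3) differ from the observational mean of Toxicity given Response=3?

6.4

do(Response=3) breaks Response's dependence on Gene. With Response=3 fixed, Toxicity across the units is 10, 4, -14, -20, -2, 34, mean 2.
Observing Response=3 restricts to units where Response's equation naturally yields 3: Gene ∈ {2, 3, 6, 7, 4}. In that subpopulation Toxicity = 10, 4, -14, -20, -2, mean -4.4.
Difference = 2 − (-4.4) = 6.4.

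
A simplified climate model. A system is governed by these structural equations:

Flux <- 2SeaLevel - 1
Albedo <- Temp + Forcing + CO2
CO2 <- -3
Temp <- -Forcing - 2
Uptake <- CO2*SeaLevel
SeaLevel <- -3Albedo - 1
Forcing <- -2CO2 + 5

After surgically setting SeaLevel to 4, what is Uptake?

Under do(SeaLevel=4), the mechanism SeaLevel <- -3Albedo - 1 is discarded; SeaLevel is fixed at 4.
Uptake = CO2*SeaLevel  [with CO2=-3, SeaLevel=4]  = -12

-12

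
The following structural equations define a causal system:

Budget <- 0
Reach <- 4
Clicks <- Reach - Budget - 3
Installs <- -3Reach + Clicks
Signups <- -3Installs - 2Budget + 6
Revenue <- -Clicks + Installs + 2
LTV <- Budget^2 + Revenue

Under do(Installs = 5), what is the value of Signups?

Intervening sets Installs = 5 and removes its equation (Installs <- -3Reach + Clicks).
Signups = -3Installs - 2Budget + 6  [with Installs=5, Budget=0]  = -9

-9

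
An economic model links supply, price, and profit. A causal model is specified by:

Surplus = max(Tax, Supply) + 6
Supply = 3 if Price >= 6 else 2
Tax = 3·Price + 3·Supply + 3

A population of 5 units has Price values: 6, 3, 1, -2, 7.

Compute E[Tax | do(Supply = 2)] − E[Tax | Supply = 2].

7

Under do(Supply=2), Supply's equation is replaced by Supply=2 for every unit. Per-unit Tax: 27, 18, 12, 3, 30. Mean = 18.
Conditioning on Supply=2 selects the 3 unit(s) with Price ∈ {3, 1, -2}. Their Tax values: 18, 12, 3. Mean = 11.
Difference = 18 − 11 = 7.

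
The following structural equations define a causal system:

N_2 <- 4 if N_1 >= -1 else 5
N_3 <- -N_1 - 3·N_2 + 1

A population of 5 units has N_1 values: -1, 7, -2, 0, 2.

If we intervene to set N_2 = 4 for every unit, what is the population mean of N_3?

-12.2

Every unit gets N_2=4 under the intervention. N_3 values become -10, -18, -9, -11, -13; E[N_3|do(N_2=4)] = -12.2.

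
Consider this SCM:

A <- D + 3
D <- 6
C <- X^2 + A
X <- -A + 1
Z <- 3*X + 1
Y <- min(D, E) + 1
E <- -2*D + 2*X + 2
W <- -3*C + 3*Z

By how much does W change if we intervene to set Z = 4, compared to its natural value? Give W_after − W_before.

The intervention breaks the incoming arrows to Z: Z <- 3*X + 1 no longer applies, and Z = 4.
A = D + 3  [with D=6]  = 9
X = -A + 1  [with A=9]  = -8
C = X^2 + A  [with X=-8, A=9]  = 73
W = -3*C + 3*Z  [with C=73, Z=4]  = -207
Without intervention: A = D + 3  [with D=6]  = 9; X = -A + 1  [with A=9]  = -8; C = X^2 + A  [with X=-8, A=9]  = 73; Z = 3*X + 1  [with X=-8]  = -23; W = -3*C + 3*Z  [with C=73, Z=-23]  = -288.
Change = -207 − (-288) = 81.

81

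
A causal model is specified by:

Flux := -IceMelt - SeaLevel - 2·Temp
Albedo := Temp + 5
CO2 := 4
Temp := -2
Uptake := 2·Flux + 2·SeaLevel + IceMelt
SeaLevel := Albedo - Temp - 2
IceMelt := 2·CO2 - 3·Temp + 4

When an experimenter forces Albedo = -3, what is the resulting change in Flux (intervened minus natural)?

6

Under do(Albedo=-3), the mechanism Albedo := Temp + 5 is discarded; Albedo is fixed at -3.
IceMelt = 2·CO2 - 3·Temp + 4  [with CO2=4, Temp=-2]  = 18
SeaLevel = Albedo - Temp - 2  [with Albedo=-3, Temp=-2]  = -3
Flux = -IceMelt - SeaLevel - 2·Temp  [with IceMelt=18, SeaLevel=-3, Temp=-2]  = -11
Without intervention: IceMelt = 2·CO2 - 3·Temp + 4  [with CO2=4, Temp=-2]  = 18; Albedo = Temp + 5  [with Temp=-2]  = 3; SeaLevel = Albedo - Temp - 2  [with Albedo=3, Temp=-2]  = 3; Flux = -IceMelt - SeaLevel - 2·Temp  [with IceMelt=18, SeaLevel=3, Temp=-2]  = -17.
Change = -11 − (-17) = 6.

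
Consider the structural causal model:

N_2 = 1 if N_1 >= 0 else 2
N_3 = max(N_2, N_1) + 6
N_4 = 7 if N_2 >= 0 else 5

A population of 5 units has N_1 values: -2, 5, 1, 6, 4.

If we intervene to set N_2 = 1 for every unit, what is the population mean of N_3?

The intervention sets N_2=1 in all 5 units regardless of N_1. Recomputing N_3 per unit gives 7, 11, 7, 12, 10; average 9.4.

9.4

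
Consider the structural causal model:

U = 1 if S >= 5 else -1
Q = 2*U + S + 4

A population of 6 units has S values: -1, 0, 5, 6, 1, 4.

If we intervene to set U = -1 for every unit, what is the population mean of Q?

Under do(U=-1), U's equation is replaced by U=-1 for every unit. Per-unit Q: 1, 2, 7, 8, 3, 6. Mean = 4.5.

4.5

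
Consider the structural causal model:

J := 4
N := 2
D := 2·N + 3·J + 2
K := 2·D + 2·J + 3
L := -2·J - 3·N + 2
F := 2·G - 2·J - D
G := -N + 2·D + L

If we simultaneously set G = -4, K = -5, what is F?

-34

Setting G = -4, K = -5 by intervention discards those variables' equations.
D = 2·N + 3·J + 2  [with N=2, J=4]  = 18
F = 2·G - 2·J - D  [with G=-4, J=4, D=18]  = -34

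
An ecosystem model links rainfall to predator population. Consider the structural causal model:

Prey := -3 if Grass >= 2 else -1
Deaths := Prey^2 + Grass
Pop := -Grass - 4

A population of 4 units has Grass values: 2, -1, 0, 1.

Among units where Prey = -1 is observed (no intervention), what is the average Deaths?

1

Conditioning on Prey=-1 selects the 3 unit(s) with Grass ∈ {-1, 0, 1}. Their Deaths values: 0, 1, 2. Mean = 1.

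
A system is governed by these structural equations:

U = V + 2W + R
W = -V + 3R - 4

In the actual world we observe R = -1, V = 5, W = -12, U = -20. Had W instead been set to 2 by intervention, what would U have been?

The intervention breaks the incoming arrows to W: W = -V + 3R - 4 no longer applies, and W = 2.
U = V + 2W + R  [with V=5, W=2, R=-1]  = 8

8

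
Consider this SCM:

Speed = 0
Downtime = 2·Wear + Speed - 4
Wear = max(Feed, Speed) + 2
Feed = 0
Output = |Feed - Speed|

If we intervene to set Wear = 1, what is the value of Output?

The intervention breaks the incoming arrows to Wear: Wear = max(Feed, Speed) + 2 no longer applies, and Wear = 1.
Output is not downstream of the intervention, so its value is determined by the original equations.
Output = |Feed - Speed|  [with Feed=0, Speed=0]  = 0

0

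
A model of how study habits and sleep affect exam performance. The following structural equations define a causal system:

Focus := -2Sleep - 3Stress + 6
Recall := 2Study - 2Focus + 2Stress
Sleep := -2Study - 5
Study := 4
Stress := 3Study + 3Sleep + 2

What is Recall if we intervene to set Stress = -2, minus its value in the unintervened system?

do(Stress=-2) replaces the equation Stress := 3Study + 3Sleep + 2 with the constant Stress = -2.
Sleep = -2Study - 5  [with Study=4]  = -13
Focus = -2Sleep - 3Stress + 6  [with Sleep=-13, Stress=-2]  = 38
Recall = 2Study - 2Focus + 2Stress  [with Study=4, Focus=38, Stress=-2]  = -72
Without intervention: Sleep = -2Study - 5  [with Study=4]  = -13; Stress = 3Study + 3Sleep + 2  [with Study=4, Sleep=-13]  = -25; Focus = -2Sleep - 3Stress + 6  [with Sleep=-13, Stress=-25]  = 107; Recall = 2Study - 2Focus + 2Stress  [with Study=4, Focus=107, Stress=-25]  = -256.
Change = -72 − (-256) = 184.

184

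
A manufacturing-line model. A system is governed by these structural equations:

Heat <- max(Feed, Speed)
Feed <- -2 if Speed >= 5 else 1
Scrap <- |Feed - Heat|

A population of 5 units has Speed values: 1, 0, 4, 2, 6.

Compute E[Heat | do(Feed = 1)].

2.8

The intervention sets Feed=1 in all 5 units regardless of Speed. Recomputing Heat per unit gives 1, 1, 4, 2, 6; average 2.8.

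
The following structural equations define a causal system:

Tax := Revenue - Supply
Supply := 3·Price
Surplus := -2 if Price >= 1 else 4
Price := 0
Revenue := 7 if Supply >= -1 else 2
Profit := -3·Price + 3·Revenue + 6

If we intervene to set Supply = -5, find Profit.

do(Supply=-5) replaces the equation Supply := 3·Price with the constant Supply = -5.
Revenue = 7 if Supply >= -1 else 2  [with Supply=-5]  = 2
Profit = -3·Price + 3·Revenue + 6  [with Price=0, Revenue=2]  = 12

12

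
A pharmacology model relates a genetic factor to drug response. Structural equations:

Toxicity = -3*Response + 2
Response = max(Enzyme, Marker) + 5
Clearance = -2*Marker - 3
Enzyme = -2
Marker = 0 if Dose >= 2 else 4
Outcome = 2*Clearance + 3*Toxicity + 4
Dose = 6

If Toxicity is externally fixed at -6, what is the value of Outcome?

-20

Under do(Toxicity=-6), the mechanism Toxicity = -3*Response + 2 is discarded; Toxicity is fixed at -6.
Marker = 0 if Dose >= 2 else 4  [with Dose=6]  = 0
Clearance = -2*Marker - 3  [with Marker=0]  = -3
Outcome = 2*Clearance + 3*Toxicity + 4  [with Clearance=-3, Toxicity=-6]  = -20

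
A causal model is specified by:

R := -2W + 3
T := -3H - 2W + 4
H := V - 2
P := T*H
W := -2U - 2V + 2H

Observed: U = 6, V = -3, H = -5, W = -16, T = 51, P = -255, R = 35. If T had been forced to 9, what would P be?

-45

The intervention breaks the incoming arrows to T: T := -3H - 2W + 4 no longer applies, and T = 9.
H = V - 2  [with V=-3]  = -5
P = T*H  [with T=9, H=-5]  = -45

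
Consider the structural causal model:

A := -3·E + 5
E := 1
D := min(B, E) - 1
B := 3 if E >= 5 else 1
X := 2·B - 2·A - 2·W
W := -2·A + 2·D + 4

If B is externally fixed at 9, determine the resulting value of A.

2

Under do(B=9), the mechanism B := 3 if E >= 5 else 1 is discarded; B is fixed at 9.
Since A is not a descendant of the intervened variable, it is unaffected.
A = -3·E + 5  [with E=1]  = 2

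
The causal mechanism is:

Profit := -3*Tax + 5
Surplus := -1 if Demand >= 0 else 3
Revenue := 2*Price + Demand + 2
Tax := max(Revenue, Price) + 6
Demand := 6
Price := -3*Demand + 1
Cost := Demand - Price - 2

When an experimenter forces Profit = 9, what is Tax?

do(Profit=9) replaces the equation Profit := -3*Tax + 5 with the constant Profit = 9.
Since Tax is not a descendant of the intervened variable, it is unaffected.
Price = -3*Demand + 1  [with Demand=6]  = -17
Revenue = 2*Price + Demand + 2  [with Price=-17, Demand=6]  = -26
Tax = max(Revenue, Price) + 6  [with Revenue=-26, Price=-17]  = -11

-11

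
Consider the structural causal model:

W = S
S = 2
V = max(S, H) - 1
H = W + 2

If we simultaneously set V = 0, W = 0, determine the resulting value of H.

Setting V = 0, W = 0 by intervention discards those variables' equations.
H = W + 2  [with W=0]  = 2

2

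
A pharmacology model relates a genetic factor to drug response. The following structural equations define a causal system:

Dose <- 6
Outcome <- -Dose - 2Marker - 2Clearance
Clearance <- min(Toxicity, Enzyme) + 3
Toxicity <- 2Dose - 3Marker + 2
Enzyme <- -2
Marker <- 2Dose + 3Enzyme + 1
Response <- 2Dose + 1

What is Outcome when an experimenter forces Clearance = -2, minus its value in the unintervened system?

Intervening sets Clearance = -2 and removes its equation (Clearance <- min(Toxicity, Enzyme) + 3).
Marker = 2Dose + 3Enzyme + 1  [with Dose=6, Enzyme=-2]  = 7
Outcome = -Dose - 2Marker - 2Clearance  [with Dose=6, Marker=7, Clearance=-2]  = -16
Without intervention: Marker = 2Dose + 3Enzyme + 1  [with Dose=6, Enzyme=-2]  = 7; Toxicity = 2Dose - 3Marker + 2  [with Dose=6, Marker=7]  = -7; Clearance = min(Toxicity, Enzyme) + 3  [with Toxicity=-7, Enzyme=-2]  = -4; Outcome = -Dose - 2Marker - 2Clearance  [with Dose=6, Marker=7, Clearance=-4]  = -12.
Change = -16 − (-12) = -4.

-4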